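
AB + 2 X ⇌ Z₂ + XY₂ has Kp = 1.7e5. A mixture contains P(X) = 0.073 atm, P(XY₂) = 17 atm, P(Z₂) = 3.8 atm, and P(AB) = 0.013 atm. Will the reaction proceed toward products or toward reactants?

in the reverse direction

Qp = P(Z₂)·P(XY₂) / (P(AB)·P(X)²) = (3.8)·(17) / ((0.013)·(0.073)²) = 9.3e5
Qp = 9.3e5 > Kp = 1.7e5, so the reverse reaction proceeds.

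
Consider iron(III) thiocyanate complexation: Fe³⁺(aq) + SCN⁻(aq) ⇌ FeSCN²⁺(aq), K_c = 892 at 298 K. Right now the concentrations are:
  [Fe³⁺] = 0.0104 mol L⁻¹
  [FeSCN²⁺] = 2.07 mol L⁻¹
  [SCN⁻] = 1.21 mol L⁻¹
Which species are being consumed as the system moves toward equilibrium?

Q_c = [FeSCN²⁺] / ([Fe³⁺]·[SCN⁻]) = (2.07) / ((0.0104)·(1.21)) = 164
Q_c = 164 < K_c = 892: net forward reaction.

Fe³⁺, SCN⁻ (reactants)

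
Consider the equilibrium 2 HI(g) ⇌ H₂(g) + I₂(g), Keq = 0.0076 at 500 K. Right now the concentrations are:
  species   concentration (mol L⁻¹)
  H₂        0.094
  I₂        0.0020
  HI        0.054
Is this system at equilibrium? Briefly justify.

no; Q > K, reaction proceeds in reverse

Q = [H₂]·[I₂] / [HI]² = (0.094)·(0.0020) / (0.054)² = 0.064
Q = 0.064 > Keq = 0.0076: net reverse reaction.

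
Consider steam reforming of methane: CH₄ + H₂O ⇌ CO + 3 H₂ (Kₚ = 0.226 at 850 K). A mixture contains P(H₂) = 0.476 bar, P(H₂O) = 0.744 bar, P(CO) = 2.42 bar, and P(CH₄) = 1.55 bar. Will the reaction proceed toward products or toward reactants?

no net change (already at equilibrium)

Qₚ = P(CO)·P(H₂)³ / (P(CH₄)·P(H₂O)) = (2.42)·(0.476)³ / ((1.55)·(0.744)) = 0.226
Qₚ = 0.226 = Kₚ, so the system is already at equilibrium.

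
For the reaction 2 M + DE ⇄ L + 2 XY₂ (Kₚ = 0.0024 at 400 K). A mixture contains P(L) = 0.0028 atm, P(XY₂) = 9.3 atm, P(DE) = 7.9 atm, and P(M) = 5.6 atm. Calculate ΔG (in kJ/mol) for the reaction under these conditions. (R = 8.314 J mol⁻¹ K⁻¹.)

Qₚ = P(L)·P(XY₂)² / (P(M)²·P(DE)) = (0.0028)·(9.3)² / ((5.6)²·(7.9)) = 9.78e-4
ΔG = RT ln(Qₚ/Kₚ) = (8.314 J mol⁻¹ K⁻¹)(400 K) × ln(9.78e-4/0.0024)
   = (3.326 kJ/mol)(-0.8977) = -2.99 kJ/mol
ΔG < 0, so the forward reaction is spontaneous (proceeds forward).

ΔG = -2.99 kJ/mol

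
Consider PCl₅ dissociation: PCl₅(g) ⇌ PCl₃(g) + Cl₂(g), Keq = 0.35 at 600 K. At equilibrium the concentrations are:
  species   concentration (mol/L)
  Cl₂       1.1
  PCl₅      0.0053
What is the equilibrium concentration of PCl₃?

[PCl₃] = 0.0017 mol/L

At equilibrium, Keq = [PCl₃]·[Cl₂] / [PCl₅] = 0.35.
([PCl₃])·(1.1) / (0.0053) = 0.35
[PCl₃] = 0.00169 = 0.0017 mol/L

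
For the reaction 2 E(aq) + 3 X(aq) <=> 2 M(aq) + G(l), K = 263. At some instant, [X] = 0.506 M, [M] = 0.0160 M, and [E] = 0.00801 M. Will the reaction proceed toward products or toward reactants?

(G is a pure liquid — omitted from Q.)
Q = [M]² / ([E]²·[X]³) = (0.0160)² / ((0.00801)²·(0.506)³) = 30.8
Q = 30.8 < K = 263, so the forward reaction proceeds.

to the right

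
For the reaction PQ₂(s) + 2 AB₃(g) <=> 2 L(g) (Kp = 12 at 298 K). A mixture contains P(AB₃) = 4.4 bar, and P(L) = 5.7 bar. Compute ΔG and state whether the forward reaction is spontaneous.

ΔG = -4.87 kJ/mol; the forward reaction is spontaneous

(PQ₂ is a pure solid — omitted from Qp.)
Qp = P(L)² / P(AB₃)² = (5.7)² / (4.4)² = 1.68
ΔG = RT ln(Qp/Kp) = (8.314 J mol⁻¹ K⁻¹)(298 K) × ln(1.68/12)
   = (2.478 kJ/mol)(-1.966) = -4.87 kJ/mol
ΔG < 0, so the forward reaction is spontaneous (proceeds forward).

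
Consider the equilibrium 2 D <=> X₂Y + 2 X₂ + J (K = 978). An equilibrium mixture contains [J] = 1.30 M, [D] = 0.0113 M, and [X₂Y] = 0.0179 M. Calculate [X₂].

[X₂] = 2.32 M

At equilibrium, K = [X₂Y]·[X₂]²·[J] / [D]² = 978.
(0.0179)·([X₂])²·(1.30) / (0.0113)² = 978
[X₂]² = 5.37 ⇒ [X₂] = 2.32 M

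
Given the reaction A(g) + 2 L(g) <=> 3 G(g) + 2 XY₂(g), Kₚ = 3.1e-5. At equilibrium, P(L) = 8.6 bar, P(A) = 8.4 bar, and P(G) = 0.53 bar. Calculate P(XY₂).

At equilibrium, Kₚ = P(G)³·P(XY₂)² / (P(A)·P(L)²) = 3.1e-5.
(0.53)³·(P(XY₂))² / ((8.4)·(8.6)²) = 3.1e-5
P(XY₂)² = 0.129 ⇒ P(XY₂) = 0.36 bar

P(XY₂) = 0.36 bar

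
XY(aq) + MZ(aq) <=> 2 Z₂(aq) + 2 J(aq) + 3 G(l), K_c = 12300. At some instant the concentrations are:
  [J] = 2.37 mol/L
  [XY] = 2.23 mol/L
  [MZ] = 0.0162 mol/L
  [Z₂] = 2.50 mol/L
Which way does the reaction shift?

to the right

(G is a pure liquid — omitted from Q_c.)
Q_c = [Z₂]²·[J]² / ([XY]·[MZ]) = (2.50)²·(2.37)² / ((2.23)·(0.0162)) = 972
Q_c = 972 < K_c = 12300, so the forward reaction proceeds.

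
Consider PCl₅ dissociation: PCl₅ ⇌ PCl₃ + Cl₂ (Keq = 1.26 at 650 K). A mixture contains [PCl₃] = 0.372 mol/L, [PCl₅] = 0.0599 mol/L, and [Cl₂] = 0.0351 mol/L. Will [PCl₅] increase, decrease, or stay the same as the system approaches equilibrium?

decrease

Q = [PCl₃]·[Cl₂] / [PCl₅] = (0.372)·(0.0351) / (0.0599) = 0.218
Q = 0.218 < Keq = 1.26: net forward reaction.
PCl₅ is a reactant, so it decreases.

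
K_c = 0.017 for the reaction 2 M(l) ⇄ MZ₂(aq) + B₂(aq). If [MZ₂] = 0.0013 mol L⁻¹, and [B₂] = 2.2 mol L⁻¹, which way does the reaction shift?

forward (toward products)

(M is a pure liquid — omitted from Q_c.)
Q_c = [MZ₂]·[B₂] = (0.0013)·(2.2) = 0.0029
Q_c = 0.0029 < K_c = 0.017, so the forward reaction proceeds.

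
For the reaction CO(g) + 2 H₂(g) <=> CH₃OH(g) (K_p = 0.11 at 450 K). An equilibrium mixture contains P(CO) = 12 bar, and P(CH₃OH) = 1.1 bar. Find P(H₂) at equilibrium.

At equilibrium, K_p = P(CH₃OH) / (P(CO)·P(H₂)²) = 0.11.
(1.1) / ((12)·(P(H₂))²) = 0.11
P(H₂)² = 0.833 ⇒ P(H₂) = 0.91 bar

P(H₂) = 0.91 bar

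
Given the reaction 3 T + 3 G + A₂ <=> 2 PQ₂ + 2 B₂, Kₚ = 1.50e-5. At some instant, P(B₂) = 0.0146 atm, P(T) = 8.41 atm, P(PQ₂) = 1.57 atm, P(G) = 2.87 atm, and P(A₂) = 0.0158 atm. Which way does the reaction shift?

Qₚ = P(PQ₂)²·P(B₂)² / (P(T)³·P(G)³·P(A₂)) = (1.57)²·(0.0146)² / ((8.41)³·(2.87)³·(0.0158)) = 2.36e-6
Qₚ = 2.36e-6 < Kₚ = 1.50e-5, so the forward reaction proceeds.

forward (toward products)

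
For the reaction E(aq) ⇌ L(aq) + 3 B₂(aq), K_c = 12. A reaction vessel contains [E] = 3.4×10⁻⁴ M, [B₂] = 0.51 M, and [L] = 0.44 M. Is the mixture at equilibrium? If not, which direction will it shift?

no; Q > K, reaction proceeds in reverse

Q_c = [L]·[B₂]³ / [E] = (0.44)·(0.51)³ / (3.4×10⁻⁴) = 170
Q_c = 170 > K_c = 12: net reverse reaction.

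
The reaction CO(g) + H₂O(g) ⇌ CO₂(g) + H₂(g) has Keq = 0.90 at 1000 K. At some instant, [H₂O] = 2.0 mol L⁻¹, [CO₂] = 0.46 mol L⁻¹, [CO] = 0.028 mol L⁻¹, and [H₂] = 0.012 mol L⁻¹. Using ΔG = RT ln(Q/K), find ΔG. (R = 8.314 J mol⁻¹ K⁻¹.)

Q = [CO₂]·[H₂] / ([CO]·[H₂O]) = (0.46)·(0.012) / ((0.028)·(2.0)) = 0.0986
ΔG = RT ln(Q/Keq) = (8.314 J mol⁻¹ K⁻¹)(1000 K) × ln(0.0986/0.90)
   = (8.314 kJ/mol)(-2.211) = -18.4 kJ/mol
ΔG < 0, so the forward reaction is spontaneous (proceeds forward).

ΔG = -18.4 kJ/mol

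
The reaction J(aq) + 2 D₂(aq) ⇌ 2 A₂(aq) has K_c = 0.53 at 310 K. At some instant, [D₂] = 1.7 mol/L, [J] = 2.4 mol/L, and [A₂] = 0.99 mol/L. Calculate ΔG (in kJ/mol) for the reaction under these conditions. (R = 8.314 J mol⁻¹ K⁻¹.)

Q_c = [A₂]² / ([J]·[D₂]²) = (0.99)² / ((2.4)·(1.7)²) = 0.141
ΔG = RT ln(Q_c/K_c) = (8.314 J mol⁻¹ K⁻¹)(310 K) × ln(0.141/0.53)
   = (2.577 kJ/mol)(-1.324) = -3.41 kJ/mol
ΔG < 0, so the forward reaction is spontaneous (proceeds forward).

ΔG = -3.41 kJ/mol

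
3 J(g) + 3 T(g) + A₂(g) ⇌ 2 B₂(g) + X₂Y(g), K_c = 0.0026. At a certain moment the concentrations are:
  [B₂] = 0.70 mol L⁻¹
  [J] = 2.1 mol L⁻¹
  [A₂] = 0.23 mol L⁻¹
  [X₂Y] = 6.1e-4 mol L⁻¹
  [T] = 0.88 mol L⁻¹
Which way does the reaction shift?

Q_c = [B₂]²·[X₂Y] / ([J]³·[T]³·[A₂]) = (0.70)²·(6.1e-4) / ((2.1)³·(0.88)³·(0.23)) = 2.1e-4
Q_c = 2.1e-4 < K_c = 0.0026, so the forward reaction proceeds.

toward products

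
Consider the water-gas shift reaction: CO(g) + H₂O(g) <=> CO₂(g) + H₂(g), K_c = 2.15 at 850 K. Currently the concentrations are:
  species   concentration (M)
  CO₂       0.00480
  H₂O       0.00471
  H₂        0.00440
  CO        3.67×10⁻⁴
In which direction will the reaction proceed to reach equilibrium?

in the reverse direction

Q_c = [CO₂]·[H₂] / ([CO]·[H₂O]) = (0.00480)·(0.00440) / ((3.67×10⁻⁴)·(0.00471)) = 12.2
Q_c = 12.2 > K_c = 2.15, so the reverse reaction proceeds.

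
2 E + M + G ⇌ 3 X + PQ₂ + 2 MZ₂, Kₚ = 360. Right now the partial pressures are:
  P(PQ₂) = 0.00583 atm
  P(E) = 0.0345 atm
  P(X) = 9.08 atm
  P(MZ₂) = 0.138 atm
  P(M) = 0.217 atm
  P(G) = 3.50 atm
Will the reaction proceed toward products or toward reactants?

Qₚ = P(X)³·P(PQ₂)·P(MZ₂)² / (P(E)²·P(M)·P(G)) = (9.08)³·(0.00583)·(0.138)² / ((0.0345)²·(0.217)·(3.50)) = 91.9
Qₚ = 91.9 < Kₚ = 360, so the forward reaction proceeds.

to the right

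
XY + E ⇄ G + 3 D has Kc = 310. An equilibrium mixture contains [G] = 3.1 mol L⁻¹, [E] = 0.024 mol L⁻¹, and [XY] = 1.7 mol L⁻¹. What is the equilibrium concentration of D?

[D] = 1.6 mol L⁻¹

At equilibrium, Kc = [G]·[D]³ / ([XY]·[E]) = 310.
(3.1)·([D])³ / ((1.7)·(0.024)) = 310
[D]³ = 4.08 ⇒ [D] = 1.6 mol L⁻¹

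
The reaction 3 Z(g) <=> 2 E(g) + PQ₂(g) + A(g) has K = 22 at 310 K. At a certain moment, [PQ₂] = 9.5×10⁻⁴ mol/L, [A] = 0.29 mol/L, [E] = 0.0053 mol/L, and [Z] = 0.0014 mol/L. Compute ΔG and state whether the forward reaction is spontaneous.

ΔG = -5.29 kJ/mol; the forward reaction is spontaneous

Q = [E]²·[PQ₂]·[A] / [Z]³ = (0.0053)²·(9.5×10⁻⁴)·(0.29) / (0.0014)³ = 2.82
ΔG = RT ln(Q/K) = (8.314 J mol⁻¹ K⁻¹)(310 K) × ln(2.82/22)
   = (2.577 kJ/mol)(-2.054) = -5.29 kJ/mol
ΔG < 0, so the forward reaction is spontaneous (proceeds forward).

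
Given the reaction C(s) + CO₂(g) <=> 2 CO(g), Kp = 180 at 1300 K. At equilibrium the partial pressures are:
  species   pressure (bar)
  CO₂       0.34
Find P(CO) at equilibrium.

(C is a pure solid — omitted from Kp.)
At equilibrium, Kp = P(CO)² / P(CO₂) = 180.
(P(CO))² / (0.34) = 180
P(CO)² = 61.2 ⇒ P(CO) = 7.8 bar

P(CO) = 7.8 bar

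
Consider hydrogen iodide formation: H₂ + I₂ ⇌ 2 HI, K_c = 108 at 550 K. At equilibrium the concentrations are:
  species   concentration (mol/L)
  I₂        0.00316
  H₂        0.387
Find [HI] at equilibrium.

At equilibrium, K_c = [HI]² / ([H₂]·[I₂]) = 108.
([HI])² / ((0.387)·(0.00316)) = 108
[HI]² = 0.132 ⇒ [HI] = 0.363 mol/L

[HI] = 0.363 mol/L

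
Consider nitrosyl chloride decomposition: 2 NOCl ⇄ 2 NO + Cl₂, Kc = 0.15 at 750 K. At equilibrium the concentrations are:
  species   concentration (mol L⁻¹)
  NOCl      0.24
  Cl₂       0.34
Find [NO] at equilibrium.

At equilibrium, Kc = [NO]²·[Cl₂] / [NOCl]² = 0.15.
([NO])²·(0.34) / (0.24)² = 0.15
[NO]² = 0.0254 ⇒ [NO] = 0.16 mol L⁻¹

[NO] = 0.16 mol L⁻¹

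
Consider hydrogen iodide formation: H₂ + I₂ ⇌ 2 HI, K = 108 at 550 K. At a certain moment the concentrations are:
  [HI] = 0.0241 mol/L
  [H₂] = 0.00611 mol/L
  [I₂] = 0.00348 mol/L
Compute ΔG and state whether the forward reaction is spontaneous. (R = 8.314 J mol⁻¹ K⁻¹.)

ΔG = -6.29 kJ/mol; the forward reaction is spontaneous

Q = [HI]² / ([H₂]·[I₂]) = (0.0241)² / ((0.00611)·(0.00348)) = 27.3
ΔG = RT ln(Q/K) = (8.314 J mol⁻¹ K⁻¹)(550 K) × ln(27.3/108)
   = (4.573 kJ/mol)(-1.375) = -6.29 kJ/mol
ΔG < 0, so the forward reaction is spontaneous (proceeds forward).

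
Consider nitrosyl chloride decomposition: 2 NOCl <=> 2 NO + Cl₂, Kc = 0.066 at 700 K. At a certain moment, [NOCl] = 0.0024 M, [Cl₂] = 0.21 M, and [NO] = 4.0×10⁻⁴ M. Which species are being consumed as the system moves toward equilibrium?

Qc = [NO]²·[Cl₂] / [NOCl]² = (4.0×10⁻⁴)²·(0.21) / (0.0024)² = 0.0058
Qc = 0.0058 < Kc = 0.066: net forward reaction.

NOCl (reactants)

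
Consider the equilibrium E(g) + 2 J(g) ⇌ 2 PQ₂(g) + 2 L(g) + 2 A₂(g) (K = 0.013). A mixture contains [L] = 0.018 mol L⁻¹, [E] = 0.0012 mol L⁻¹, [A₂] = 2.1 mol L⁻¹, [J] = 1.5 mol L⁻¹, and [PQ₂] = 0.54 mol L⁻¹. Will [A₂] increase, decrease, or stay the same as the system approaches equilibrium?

Q = [PQ₂]²·[L]²·[A₂]² / ([E]·[J]²) = (0.54)²·(0.018)²·(2.1)² / ((0.0012)·(1.5)²) = 0.15
Q = 0.15 > K = 0.013: net reverse reaction.
A₂ is a product, so it decreases.

decrease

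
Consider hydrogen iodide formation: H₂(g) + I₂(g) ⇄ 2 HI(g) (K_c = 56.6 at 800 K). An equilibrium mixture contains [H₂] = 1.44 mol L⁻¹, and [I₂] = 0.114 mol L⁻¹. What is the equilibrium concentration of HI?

[HI] = 3.05 mol L⁻¹

At equilibrium, K_c = [HI]² / ([H₂]·[I₂]) = 56.6.
([HI])² / ((1.44)·(0.114)) = 56.6
[HI]² = 9.29 ⇒ [HI] = 3.05 mol L⁻¹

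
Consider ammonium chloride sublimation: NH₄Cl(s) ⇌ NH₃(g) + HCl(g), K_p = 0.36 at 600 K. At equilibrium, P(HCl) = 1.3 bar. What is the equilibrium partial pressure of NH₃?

(NH₄Cl is a pure solid — omitted from K_p.)
At equilibrium, K_p = P(NH₃)·P(HCl) = 0.36.
(P(NH₃))·(1.3) = 0.36
P(NH₃) = 0.277 = 0.28 bar

P(NH₃) = 0.28 bar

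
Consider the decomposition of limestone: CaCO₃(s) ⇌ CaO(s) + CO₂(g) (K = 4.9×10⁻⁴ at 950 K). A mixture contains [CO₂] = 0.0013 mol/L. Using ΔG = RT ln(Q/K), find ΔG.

(CaCO₃, CaO are pure solids — omitted from Q.)
Q = [CO₂] = 0.00130
ΔG = RT ln(Q/K) = (8.314 J mol⁻¹ K⁻¹)(950 K) × ln(0.00130/4.9×10⁻⁴)
   = (7.898 kJ/mol)(0.9757) = 7.71 kJ/mol
ΔG > 0, so the forward reaction is non-spontaneous (proceeds in reverse).

ΔG = 7.71 kJ/mol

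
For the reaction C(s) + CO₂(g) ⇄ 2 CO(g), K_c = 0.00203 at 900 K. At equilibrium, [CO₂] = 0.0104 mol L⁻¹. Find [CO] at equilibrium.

[CO] = 0.00459 mol L⁻¹

(C is a pure solid — omitted from K_c.)
At equilibrium, K_c = [CO]² / [CO₂] = 0.00203.
([CO])² / (0.0104) = 0.00203
[CO]² = 2.11×10⁻⁵ ⇒ [CO] = 0.00459 mol L⁻¹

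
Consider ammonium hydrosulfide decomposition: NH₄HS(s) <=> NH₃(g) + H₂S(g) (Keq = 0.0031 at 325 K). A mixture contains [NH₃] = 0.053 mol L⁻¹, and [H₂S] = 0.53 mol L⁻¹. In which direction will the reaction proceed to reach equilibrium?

to the left

(NH₄HS is a pure solid — omitted from Q.)
Q = [NH₃]·[H₂S] = (0.053)·(0.53) = 0.028
Q = 0.028 > Keq = 0.0031, so the reverse reaction proceeds.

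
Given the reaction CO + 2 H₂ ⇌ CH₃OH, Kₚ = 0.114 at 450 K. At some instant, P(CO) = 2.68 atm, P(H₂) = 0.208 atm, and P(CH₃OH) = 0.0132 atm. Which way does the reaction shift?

Qₚ = P(CH₃OH) / (P(CO)·P(H₂)²) = (0.0132) / ((2.68)·(0.208)²) = 0.114
Qₚ = 0.114 = Kₚ, so the system is already at equilibrium.

no net change (already at equilibrium)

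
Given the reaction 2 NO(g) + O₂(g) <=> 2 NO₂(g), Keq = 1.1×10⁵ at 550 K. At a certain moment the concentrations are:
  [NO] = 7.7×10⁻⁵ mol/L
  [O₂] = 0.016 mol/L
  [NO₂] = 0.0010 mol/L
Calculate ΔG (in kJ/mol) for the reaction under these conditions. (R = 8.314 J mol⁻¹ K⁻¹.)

ΔG = -10.7 kJ/mol

Q = [NO₂]² / ([NO]²·[O₂]) = (0.0010)² / ((7.7×10⁻⁵)²·(0.016)) = 10500
ΔG = RT ln(Q/Keq) = (8.314 J mol⁻¹ K⁻¹)(550 K) × ln(10500/1.1×10⁵)
   = (4.573 kJ/mol)(-2.349) = -10.7 kJ/mol
ΔG < 0, so the forward reaction is spontaneous (proceeds forward).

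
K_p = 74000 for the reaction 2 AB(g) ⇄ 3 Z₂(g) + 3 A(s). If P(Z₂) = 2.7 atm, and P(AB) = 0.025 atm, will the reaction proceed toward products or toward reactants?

to the right

(A is a pure solid — omitted from Q_p.)
Q_p = P(Z₂)³ / P(AB)² = (2.7)³ / (0.025)² = 31000
Q_p = 31000 < K_p = 74000, so the forward reaction proceeds.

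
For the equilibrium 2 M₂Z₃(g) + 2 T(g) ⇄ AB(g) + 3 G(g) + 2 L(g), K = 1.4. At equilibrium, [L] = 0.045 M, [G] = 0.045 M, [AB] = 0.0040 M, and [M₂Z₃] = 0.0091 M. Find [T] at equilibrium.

[T] = 0.0025 M

At equilibrium, K = [AB]·[G]³·[L]² / ([M₂Z₃]²·[T]²) = 1.4.
(0.0040)·(0.045)³·(0.045)² / ((0.0091)²·([T])²) = 1.4
[T]² = 6.37×10⁻⁶ ⇒ [T] = 0.0025 M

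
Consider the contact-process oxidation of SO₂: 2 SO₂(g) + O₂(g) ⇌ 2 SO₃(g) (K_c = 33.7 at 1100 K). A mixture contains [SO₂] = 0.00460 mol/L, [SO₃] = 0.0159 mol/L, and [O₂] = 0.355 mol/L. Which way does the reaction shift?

neither direction; the system is at equilibrium

Q_c = [SO₃]² / ([SO₂]²·[O₂]) = (0.0159)² / ((0.00460)²·(0.355)) = 33.7
Q_c = 33.7 = K_c, so the system is already at equilibrium.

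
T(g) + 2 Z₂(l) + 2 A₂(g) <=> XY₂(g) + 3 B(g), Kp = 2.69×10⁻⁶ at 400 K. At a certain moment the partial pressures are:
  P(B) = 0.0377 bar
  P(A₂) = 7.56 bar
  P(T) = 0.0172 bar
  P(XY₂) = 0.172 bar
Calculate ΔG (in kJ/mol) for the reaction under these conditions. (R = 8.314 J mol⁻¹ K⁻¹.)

ΔG = 4.15 kJ/mol

(Z₂ is a pure liquid — omitted from Qp.)
Qp = P(XY₂)·P(B)³ / (P(T)·P(A₂)²) = (0.172)·(0.0377)³ / ((0.0172)·(7.56)²) = 9.38×10⁻⁶
ΔG = RT ln(Qp/Kp) = (8.314 J mol⁻¹ K⁻¹)(400 K) × ln(9.38×10⁻⁶/2.69×10⁻⁶)
   = (3.326 kJ/mol)(1.249) = 4.15 kJ/mol
ΔG > 0, so the forward reaction is non-spontaneous (proceeds in reverse).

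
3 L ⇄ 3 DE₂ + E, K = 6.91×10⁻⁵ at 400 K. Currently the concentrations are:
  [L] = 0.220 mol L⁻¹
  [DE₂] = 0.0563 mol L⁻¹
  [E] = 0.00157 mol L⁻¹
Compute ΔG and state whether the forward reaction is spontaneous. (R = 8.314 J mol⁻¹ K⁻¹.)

Q = [DE₂]³·[E] / [L]³ = (0.0563)³·(0.00157) / (0.220)³ = 2.63×10⁻⁵
ΔG = RT ln(Q/K) = (8.314 J mol⁻¹ K⁻¹)(400 K) × ln(2.63×10⁻⁵/6.91×10⁻⁵)
   = (3.326 kJ/mol)(-0.9660) = -3.21 kJ/mol
ΔG < 0, so the forward reaction is spontaneous (proceeds forward).

ΔG = -3.21 kJ/mol; the forward reaction is spontaneous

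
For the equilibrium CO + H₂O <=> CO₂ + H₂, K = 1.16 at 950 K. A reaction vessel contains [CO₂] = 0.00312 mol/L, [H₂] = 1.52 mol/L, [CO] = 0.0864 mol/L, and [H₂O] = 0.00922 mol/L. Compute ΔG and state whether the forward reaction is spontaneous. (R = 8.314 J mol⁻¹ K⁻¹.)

Q = [CO₂]·[H₂] / ([CO]·[H₂O]) = (0.00312)·(1.52) / ((0.0864)·(0.00922)) = 5.95
ΔG = RT ln(Q/K) = (8.314 J mol⁻¹ K⁻¹)(950 K) × ln(5.95/1.16)
   = (7.898 kJ/mol)(1.635) = 12.9 kJ/mol
ΔG > 0, so the forward reaction is non-spontaneous (proceeds in reverse).

ΔG = 12.9 kJ/mol; the forward reaction is non-spontaneous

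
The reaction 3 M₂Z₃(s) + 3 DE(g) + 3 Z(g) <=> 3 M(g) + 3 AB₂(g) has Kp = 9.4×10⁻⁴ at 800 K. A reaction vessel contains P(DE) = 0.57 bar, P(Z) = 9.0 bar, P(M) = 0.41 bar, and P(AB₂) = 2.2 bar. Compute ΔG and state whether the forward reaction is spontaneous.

(M₂Z₃ is a pure solid — omitted from Qp.)
Qp = P(M)³·P(AB₂)³ / (P(DE)³·P(Z)³) = (0.41)³·(2.2)³ / ((0.57)³·(9.0)³) = 0.00544
ΔG = RT ln(Qp/Kp) = (8.314 J mol⁻¹ K⁻¹)(800 K) × ln(0.00544/9.4×10⁻⁴)
   = (6.651 kJ/mol)(1.756) = 11.7 kJ/mol
ΔG > 0, so the forward reaction is non-spontaneous (proceeds in reverse).

ΔG = 11.7 kJ/mol; the forward reaction is non-spontaneous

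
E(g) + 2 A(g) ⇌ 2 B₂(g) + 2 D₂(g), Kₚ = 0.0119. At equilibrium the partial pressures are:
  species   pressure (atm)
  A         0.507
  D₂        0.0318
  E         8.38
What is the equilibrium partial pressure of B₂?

At equilibrium, Kₚ = P(B₂)²·P(D₂)² / (P(E)·P(A)²) = 0.0119.
(P(B₂))²·(0.0318)² / ((8.38)·(0.507)²) = 0.0119
P(B₂)² = 25.3 ⇒ P(B₂) = 5.03 atm

P(B₂) = 5.03 atm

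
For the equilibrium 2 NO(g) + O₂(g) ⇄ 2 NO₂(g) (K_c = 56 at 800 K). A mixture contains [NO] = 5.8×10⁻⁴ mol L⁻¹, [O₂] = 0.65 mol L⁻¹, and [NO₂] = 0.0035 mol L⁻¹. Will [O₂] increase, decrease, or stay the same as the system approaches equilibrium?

stay the same

Q_c = [NO₂]² / ([NO]²·[O₂]) = (0.0035)² / ((5.8×10⁻⁴)²·(0.65)) = 56
Q_c = 56 = K_c; the system is at equilibrium.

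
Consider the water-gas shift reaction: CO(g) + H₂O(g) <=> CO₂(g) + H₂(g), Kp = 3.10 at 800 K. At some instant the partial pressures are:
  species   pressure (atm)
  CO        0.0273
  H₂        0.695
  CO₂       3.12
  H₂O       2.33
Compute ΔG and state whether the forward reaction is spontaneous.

Qp = P(CO₂)·P(H₂) / (P(CO)·P(H₂O)) = (3.12)·(0.695) / ((0.0273)·(2.33)) = 34.1
ΔG = RT ln(Qp/Kp) = (8.314 J mol⁻¹ K⁻¹)(800 K) × ln(34.1/3.10)
   = (6.651 kJ/mol)(2.398) = 15.9 kJ/mol
ΔG > 0, so the forward reaction is non-spontaneous (proceeds in reverse).

ΔG = 15.9 kJ/mol; the forward reaction is non-spontaneous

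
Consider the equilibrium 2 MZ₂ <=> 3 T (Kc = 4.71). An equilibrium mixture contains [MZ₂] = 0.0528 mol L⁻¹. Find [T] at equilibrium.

At equilibrium, Kc = [T]³ / [MZ₂]² = 4.71.
([T])³ / (0.0528)² = 4.71
[T]³ = 0.0131 ⇒ [T] = 0.236 mol L⁻¹

[T] = 0.236 mol L⁻¹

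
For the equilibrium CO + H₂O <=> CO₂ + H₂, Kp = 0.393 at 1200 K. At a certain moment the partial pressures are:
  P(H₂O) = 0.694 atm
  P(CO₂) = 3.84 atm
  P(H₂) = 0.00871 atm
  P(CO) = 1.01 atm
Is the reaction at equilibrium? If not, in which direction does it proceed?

Qp = P(CO₂)·P(H₂) / (P(CO)·P(H₂O)) = (3.84)·(0.00871) / ((1.01)·(0.694)) = 0.0477
Qp = 0.0477 < Kp = 0.393, so the forward reaction proceeds.

to the right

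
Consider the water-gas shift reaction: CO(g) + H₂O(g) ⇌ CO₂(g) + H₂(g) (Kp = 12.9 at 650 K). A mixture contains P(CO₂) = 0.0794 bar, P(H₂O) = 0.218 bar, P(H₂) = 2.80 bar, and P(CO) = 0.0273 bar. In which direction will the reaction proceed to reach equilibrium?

toward reactants

Qp = P(CO₂)·P(H₂) / (P(CO)·P(H₂O)) = (0.0794)·(2.80) / ((0.0273)·(0.218)) = 37.4
Qp = 37.4 > Kp = 12.9, so the reverse reaction proceeds.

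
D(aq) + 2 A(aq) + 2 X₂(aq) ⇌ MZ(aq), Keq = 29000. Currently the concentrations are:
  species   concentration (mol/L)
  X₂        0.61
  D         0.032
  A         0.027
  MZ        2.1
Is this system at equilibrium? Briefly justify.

no; Q > K, reaction proceeds in reverse

Q = [MZ] / ([D]·[A]²·[X₂]²) = (2.1) / ((0.032)·(0.027)²·(0.61)²) = 2.4×10⁵
Q = 2.4×10⁵ > Keq = 29000: net reverse reaction.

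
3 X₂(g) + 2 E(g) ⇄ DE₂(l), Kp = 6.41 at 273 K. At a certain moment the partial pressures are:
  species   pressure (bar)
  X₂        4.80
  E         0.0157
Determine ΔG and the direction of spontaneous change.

(DE₂ is a pure liquid — omitted from Qp.)
Qp = 1 / (P(X₂)³·P(E)²) = 1 / ((4.80)³·(0.0157)²) = 36.7
ΔG = RT ln(Qp/Kp) = (8.314 J mol⁻¹ K⁻¹)(273 K) × ln(36.7/6.41)
   = (2.270 kJ/mol)(1.745) = 3.96 kJ/mol
ΔG > 0, so the forward reaction is non-spontaneous (proceeds in reverse).

ΔG = 3.96 kJ/mol; the forward reaction is non-spontaneous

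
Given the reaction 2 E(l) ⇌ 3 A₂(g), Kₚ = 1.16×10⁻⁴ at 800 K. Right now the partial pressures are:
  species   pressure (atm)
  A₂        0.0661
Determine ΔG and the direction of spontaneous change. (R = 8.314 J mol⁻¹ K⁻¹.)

(E is a pure liquid — omitted from Qₚ.)
Qₚ = P(A₂)³ = (0.0661)³ = 2.89×10⁻⁴
ΔG = RT ln(Qₚ/Kₚ) = (8.314 J mol⁻¹ K⁻¹)(800 K) × ln(2.89×10⁻⁴/1.16×10⁻⁴)
   = (6.651 kJ/mol)(0.9128) = 6.07 kJ/mol
ΔG > 0, so the forward reaction is non-spontaneous (proceeds in reverse).

ΔG = 6.07 kJ/mol; the forward reaction is non-spontaneous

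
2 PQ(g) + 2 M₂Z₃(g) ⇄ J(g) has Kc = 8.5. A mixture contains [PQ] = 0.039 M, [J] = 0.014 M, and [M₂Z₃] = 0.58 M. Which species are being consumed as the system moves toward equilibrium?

Qc = [J] / ([PQ]²·[M₂Z₃]²) = (0.014) / ((0.039)²·(0.58)²) = 27
Qc = 27 > Kc = 8.5: net reverse reaction.

J (products)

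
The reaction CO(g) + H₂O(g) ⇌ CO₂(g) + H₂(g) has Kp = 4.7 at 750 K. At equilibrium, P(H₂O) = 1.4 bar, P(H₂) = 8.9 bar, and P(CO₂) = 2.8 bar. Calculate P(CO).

P(CO) = 3.8 bar

At equilibrium, Kp = P(CO₂)·P(H₂) / (P(CO)·P(H₂O)) = 4.7.
(2.8)·(8.9) / ((P(CO))·(1.4)) = 4.7
P(CO) = 3.79 = 3.8 bar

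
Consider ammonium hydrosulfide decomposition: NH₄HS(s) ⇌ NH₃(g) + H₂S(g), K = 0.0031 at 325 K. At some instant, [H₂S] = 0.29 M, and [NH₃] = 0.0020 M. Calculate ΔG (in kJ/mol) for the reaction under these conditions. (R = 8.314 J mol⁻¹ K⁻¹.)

(NH₄HS is a pure solid — omitted from Q.)
Q = [NH₃]·[H₂S] = (0.0020)·(0.29) = 5.80×10⁻⁴
ΔG = RT ln(Q/K) = (8.314 J mol⁻¹ K⁻¹)(325 K) × ln(5.80×10⁻⁴/0.0031)
   = (2.702 kJ/mol)(-1.676) = -4.53 kJ/mol
ΔG < 0, so the forward reaction is spontaneous (proceeds forward).

ΔG = -4.53 kJ/mol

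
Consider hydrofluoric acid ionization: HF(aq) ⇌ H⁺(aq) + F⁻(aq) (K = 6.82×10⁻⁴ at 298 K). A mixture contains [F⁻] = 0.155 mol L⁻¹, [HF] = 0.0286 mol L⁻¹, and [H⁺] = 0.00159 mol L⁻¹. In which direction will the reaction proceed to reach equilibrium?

Q = [H⁺]·[F⁻] / [HF] = (0.00159)·(0.155) / (0.0286) = 0.00862
Q = 0.00862 > K = 6.82×10⁻⁴, so the reverse reaction proceeds.

in the reverse direction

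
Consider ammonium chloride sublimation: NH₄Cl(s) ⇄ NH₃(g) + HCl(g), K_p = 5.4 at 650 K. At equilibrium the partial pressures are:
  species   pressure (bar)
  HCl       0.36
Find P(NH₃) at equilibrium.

(NH₄Cl is a pure solid — omitted from K_p.)
At equilibrium, K_p = P(NH₃)·P(HCl) = 5.4.
(P(NH₃))·(0.36) = 5.4
P(NH₃) = 15.0 = 15 bar

P(NH₃) = 15 bar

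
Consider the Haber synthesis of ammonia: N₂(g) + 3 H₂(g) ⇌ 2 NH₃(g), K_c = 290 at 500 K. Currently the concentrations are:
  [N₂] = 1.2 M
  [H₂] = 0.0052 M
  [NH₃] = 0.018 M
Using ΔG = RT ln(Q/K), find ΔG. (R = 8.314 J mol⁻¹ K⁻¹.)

ΔG = 7.86 kJ/mol

Q_c = [NH₃]² / ([N₂]·[H₂]³) = (0.018)² / ((1.2)·(0.0052)³) = 1920
ΔG = RT ln(Q_c/K_c) = (8.314 J mol⁻¹ K⁻¹)(500 K) × ln(1920/290)
   = (4.157 kJ/mol)(1.890) = 7.86 kJ/mol
ΔG > 0, so the forward reaction is non-spontaneous (proceeds in reverse).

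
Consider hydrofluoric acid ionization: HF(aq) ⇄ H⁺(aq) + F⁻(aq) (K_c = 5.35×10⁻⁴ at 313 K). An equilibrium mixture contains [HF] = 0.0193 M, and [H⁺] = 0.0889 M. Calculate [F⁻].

[F⁻] = 1.16×10⁻⁴ M

At equilibrium, K_c = [H⁺]·[F⁻] / [HF] = 5.35×10⁻⁴.
(0.0889)·([F⁻]) / (0.0193) = 5.35×10⁻⁴
[F⁻] = 1.16×10⁻⁴ M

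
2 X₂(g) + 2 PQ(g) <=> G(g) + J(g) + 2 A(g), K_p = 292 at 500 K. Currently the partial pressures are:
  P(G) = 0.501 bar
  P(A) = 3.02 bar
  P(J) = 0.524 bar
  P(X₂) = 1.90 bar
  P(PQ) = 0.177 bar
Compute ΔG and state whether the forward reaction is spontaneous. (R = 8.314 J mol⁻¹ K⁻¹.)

Q_p = P(G)·P(J)·P(A)² / (P(X₂)²·P(PQ)²) = (0.501)·(0.524)·(3.02)² / ((1.90)²·(0.177)²) = 21.2
ΔG = RT ln(Q_p/K_p) = (8.314 J mol⁻¹ K⁻¹)(500 K) × ln(21.2/292)
   = (4.157 kJ/mol)(-2.623) = -10.9 kJ/mol
ΔG < 0, so the forward reaction is spontaneous (proceeds forward).

ΔG = -10.9 kJ/mol; the forward reaction is spontaneous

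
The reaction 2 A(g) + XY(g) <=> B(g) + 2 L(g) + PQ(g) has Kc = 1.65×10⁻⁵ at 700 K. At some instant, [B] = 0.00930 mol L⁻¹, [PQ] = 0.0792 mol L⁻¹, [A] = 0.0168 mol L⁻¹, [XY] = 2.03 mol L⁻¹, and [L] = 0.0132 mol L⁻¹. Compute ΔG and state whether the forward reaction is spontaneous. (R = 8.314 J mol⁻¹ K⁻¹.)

ΔG = 15.2 kJ/mol; the forward reaction is non-spontaneous

Qc = [B]·[L]²·[PQ] / ([A]²·[XY]) = (0.00930)·(0.0132)²·(0.0792) / ((0.0168)²·(2.03)) = 2.24×10⁻⁴
ΔG = RT ln(Qc/Kc) = (8.314 J mol⁻¹ K⁻¹)(700 K) × ln(2.24×10⁻⁴/1.65×10⁻⁵)
   = (5.820 kJ/mol)(2.608) = 15.2 kJ/mol
ΔG > 0, so the forward reaction is non-spontaneous (proceeds in reverse).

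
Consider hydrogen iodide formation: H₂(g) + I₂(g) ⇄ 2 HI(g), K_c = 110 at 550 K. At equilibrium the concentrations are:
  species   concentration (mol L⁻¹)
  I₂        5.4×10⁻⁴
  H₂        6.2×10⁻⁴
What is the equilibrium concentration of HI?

At equilibrium, K_c = [HI]² / ([H₂]·[I₂]) = 110.
([HI])² / ((6.2×10⁻⁴)·(5.4×10⁻⁴)) = 110
[HI]² = 3.68×10⁻⁵ ⇒ [HI] = 0.0061 mol L⁻¹

[HI] = 0.0061 mol L⁻¹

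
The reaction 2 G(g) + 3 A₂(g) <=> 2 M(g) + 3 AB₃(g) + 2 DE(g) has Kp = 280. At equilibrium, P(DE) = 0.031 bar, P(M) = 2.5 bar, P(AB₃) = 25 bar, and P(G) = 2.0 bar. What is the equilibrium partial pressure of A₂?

P(A₂) = 0.44 bar

At equilibrium, Kp = P(M)²·P(AB₃)³·P(DE)² / (P(G)²·P(A₂)³) = 280.
(2.5)²·(25)³·(0.031)² / ((2.0)²·(P(A₂))³) = 280
P(A₂)³ = 0.0838 ⇒ P(A₂) = 0.44 bar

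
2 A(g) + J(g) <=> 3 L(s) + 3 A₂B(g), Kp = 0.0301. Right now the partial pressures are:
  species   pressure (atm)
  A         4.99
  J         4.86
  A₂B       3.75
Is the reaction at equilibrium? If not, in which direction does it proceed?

(L is a pure solid — omitted from Qp.)
Qp = P(A₂B)³ / (P(A)²·P(J)) = (3.75)³ / ((4.99)²·(4.86)) = 0.436
Qp = 0.436 > Kp = 0.0301, so the reverse reaction proceeds.

reverse (toward reactants)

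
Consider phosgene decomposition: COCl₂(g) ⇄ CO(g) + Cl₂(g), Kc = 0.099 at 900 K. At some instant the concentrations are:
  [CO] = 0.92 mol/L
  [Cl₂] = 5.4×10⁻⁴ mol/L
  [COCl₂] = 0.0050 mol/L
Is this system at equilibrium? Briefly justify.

Qc = [CO]·[Cl₂] / [COCl₂] = (0.92)·(5.4×10⁻⁴) / (0.0050) = 0.099
Qc = 0.099 = Kc; the system is at equilibrium.

yes, at equilibrium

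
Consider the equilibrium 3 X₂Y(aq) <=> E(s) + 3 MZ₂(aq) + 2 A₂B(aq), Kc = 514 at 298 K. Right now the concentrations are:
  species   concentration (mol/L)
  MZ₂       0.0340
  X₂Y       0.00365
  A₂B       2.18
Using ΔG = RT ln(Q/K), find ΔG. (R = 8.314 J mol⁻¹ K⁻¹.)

(E is a pure solid — omitted from Qc.)
Qc = [MZ₂]³·[A₂B]² / [X₂Y]³ = (0.0340)³·(2.18)² / (0.00365)³ = 3840
ΔG = RT ln(Qc/Kc) = (8.314 J mol⁻¹ K⁻¹)(298 K) × ln(3840/514)
   = (2.478 kJ/mol)(2.011) = 4.98 kJ/mol
ΔG > 0, so the forward reaction is non-spontaneous (proceeds in reverse).

ΔG = 4.98 kJ/mol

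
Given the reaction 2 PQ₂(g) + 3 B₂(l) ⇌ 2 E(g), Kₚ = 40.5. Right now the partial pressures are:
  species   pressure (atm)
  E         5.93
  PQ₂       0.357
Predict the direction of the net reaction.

in the reverse direction

(B₂ is a pure liquid — omitted from Qₚ.)
Qₚ = P(E)² / P(PQ₂)² = (5.93)² / (0.357)² = 276
Qₚ = 276 > Kₚ = 40.5, so the reverse reaction proceeds.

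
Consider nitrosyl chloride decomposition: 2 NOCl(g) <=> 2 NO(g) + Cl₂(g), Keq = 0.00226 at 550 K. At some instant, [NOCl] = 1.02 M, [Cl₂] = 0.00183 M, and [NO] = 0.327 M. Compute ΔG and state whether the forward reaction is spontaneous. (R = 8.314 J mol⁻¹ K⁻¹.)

Q = [NO]²·[Cl₂] / [NOCl]² = (0.327)²·(0.00183) / (1.02)² = 1.88e-4
ΔG = RT ln(Q/Keq) = (8.314 J mol⁻¹ K⁻¹)(550 K) × ln(1.88e-4/0.00226)
   = (4.573 kJ/mol)(-2.487) = -11.4 kJ/mol
ΔG < 0, so the forward reaction is spontaneous (proceeds forward).

ΔG = -11.4 kJ/mol; the forward reaction is spontaneous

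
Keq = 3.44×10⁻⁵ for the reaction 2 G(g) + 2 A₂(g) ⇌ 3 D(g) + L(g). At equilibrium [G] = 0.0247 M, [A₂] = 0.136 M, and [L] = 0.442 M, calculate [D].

[D] = 9.58×10⁻⁴ M

At equilibrium, Keq = [D]³·[L] / ([G]²·[A₂]²) = 3.44×10⁻⁵.
([D])³·(0.442) / ((0.0247)²·(0.136)²) = 3.44×10⁻⁵
[D]³ = 8.78×10⁻¹⁰ ⇒ [D] = 9.58×10⁻⁴ M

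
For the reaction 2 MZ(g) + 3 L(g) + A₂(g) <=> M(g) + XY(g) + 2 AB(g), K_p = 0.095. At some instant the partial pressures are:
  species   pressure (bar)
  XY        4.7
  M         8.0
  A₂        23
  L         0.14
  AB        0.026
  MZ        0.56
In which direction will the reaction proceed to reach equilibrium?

Q_p = P(M)·P(XY)·P(AB)² / (P(MZ)²·P(L)³·P(A₂)) = (8.0)·(4.7)·(0.026)² / ((0.56)²·(0.14)³·(23)) = 1.3
Q_p = 1.3 > K_p = 0.095, so the reverse reaction proceeds.

to the left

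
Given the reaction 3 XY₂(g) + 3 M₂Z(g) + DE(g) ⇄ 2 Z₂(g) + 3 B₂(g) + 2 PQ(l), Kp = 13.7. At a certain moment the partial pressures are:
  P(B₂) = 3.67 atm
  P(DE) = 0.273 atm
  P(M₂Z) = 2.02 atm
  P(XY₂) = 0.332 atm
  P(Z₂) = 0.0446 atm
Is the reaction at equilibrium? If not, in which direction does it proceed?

toward products

(PQ is a pure liquid — omitted from Qp.)
Qp = P(Z₂)²·P(B₂)³ / (P(XY₂)³·P(M₂Z)³·P(DE)) = (0.0446)²·(3.67)³ / ((0.332)³·(2.02)³·(0.273)) = 1.19
Qp = 1.19 < Kp = 13.7, so the forward reaction proceeds.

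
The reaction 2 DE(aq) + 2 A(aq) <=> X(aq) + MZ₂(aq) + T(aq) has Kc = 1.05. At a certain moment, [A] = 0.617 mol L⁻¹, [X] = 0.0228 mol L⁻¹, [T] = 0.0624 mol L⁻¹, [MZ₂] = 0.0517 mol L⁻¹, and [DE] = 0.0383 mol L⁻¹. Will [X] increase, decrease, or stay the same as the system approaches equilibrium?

Qc = [X]·[MZ₂]·[T] / ([DE]²·[A]²) = (0.0228)·(0.0517)·(0.0624) / ((0.0383)²·(0.617)²) = 0.132
Qc = 0.132 < Kc = 1.05: net forward reaction.
X is a product, so it increases.

increase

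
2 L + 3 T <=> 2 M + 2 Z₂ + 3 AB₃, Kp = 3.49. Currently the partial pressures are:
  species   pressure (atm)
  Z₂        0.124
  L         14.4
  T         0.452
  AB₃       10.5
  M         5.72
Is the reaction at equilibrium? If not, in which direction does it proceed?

Qp = P(M)²·P(Z₂)²·P(AB₃)³ / (P(L)²·P(T)³) = (5.72)²·(0.124)²·(10.5)³ / ((14.4)²·(0.452)³) = 30.4
Qp = 30.4 > Kp = 3.49, so the reverse reaction proceeds.

to the left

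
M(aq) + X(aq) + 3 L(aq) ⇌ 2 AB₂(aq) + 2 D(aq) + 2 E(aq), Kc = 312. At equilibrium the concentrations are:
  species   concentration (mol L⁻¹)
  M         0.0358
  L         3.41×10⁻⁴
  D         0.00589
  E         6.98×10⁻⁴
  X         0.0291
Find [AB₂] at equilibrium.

[AB₂] = 0.873 mol L⁻¹

At equilibrium, Kc = [AB₂]²·[D]²·[E]² / ([M]·[X]·[L]³) = 312.
([AB₂])²·(0.00589)²·(6.98×10⁻⁴)² / ((0.0358)·(0.0291)·(3.41×10⁻⁴)³) = 312
[AB₂]² = 0.763 ⇒ [AB₂] = 0.873 mol L⁻¹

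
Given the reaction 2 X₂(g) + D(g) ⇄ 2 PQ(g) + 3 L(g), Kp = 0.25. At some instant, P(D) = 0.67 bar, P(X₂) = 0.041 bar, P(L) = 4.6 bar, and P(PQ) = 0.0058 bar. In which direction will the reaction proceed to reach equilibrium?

Qp = P(PQ)²·P(L)³ / (P(X₂)²·P(D)) = (0.0058)²·(4.6)³ / ((0.041)²·(0.67)) = 2.9
Qp = 2.9 > Kp = 0.25, so the reverse reaction proceeds.

toward reactants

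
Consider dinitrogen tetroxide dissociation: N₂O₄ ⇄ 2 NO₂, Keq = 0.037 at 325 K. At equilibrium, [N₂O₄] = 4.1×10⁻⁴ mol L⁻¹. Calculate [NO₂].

[NO₂] = 0.0039 mol L⁻¹

At equilibrium, Keq = [NO₂]² / [N₂O₄] = 0.037.
([NO₂])² / (4.1×10⁻⁴) = 0.037
[NO₂]² = 1.52×10⁻⁵ ⇒ [NO₂] = 0.0039 mol L⁻¹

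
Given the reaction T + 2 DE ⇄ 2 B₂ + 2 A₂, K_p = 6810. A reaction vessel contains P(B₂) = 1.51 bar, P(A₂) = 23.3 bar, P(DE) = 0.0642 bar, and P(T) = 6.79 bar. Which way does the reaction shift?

Q_p = P(B₂)²·P(A₂)² / (P(T)·P(DE)²) = (1.51)²·(23.3)² / ((6.79)·(0.0642)²) = 44200
Q_p = 44200 > K_p = 6810, so the reverse reaction proceeds.

toward reactants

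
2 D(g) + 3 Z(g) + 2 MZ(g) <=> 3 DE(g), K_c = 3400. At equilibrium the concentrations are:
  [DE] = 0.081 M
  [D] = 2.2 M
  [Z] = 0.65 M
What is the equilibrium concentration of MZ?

At equilibrium, K_c = [DE]³ / ([D]²·[Z]³·[MZ]²) = 3400.
(0.081)³ / ((2.2)²·(0.65)³·([MZ])²) = 3400
[MZ]² = 1.18×10⁻⁷ ⇒ [MZ] = 3.4×10⁻⁴ M

[MZ] = 3.4×10⁻⁴ M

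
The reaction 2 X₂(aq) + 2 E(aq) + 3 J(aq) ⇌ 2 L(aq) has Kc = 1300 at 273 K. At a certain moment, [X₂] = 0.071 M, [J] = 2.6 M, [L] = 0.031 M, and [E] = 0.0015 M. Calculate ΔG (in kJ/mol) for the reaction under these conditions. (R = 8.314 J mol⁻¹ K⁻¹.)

Qc = [L]² / ([X₂]²·[E]²·[J]³) = (0.031)² / ((0.071)²·(0.0015)²·(2.6)³) = 4820
ΔG = RT ln(Qc/Kc) = (8.314 J mol⁻¹ K⁻¹)(273 K) × ln(4820/1300)
   = (2.270 kJ/mol)(1.310) = 2.97 kJ/mol
ΔG > 0, so the forward reaction is non-spontaneous (proceeds in reverse).

ΔG = 2.97 kJ/mol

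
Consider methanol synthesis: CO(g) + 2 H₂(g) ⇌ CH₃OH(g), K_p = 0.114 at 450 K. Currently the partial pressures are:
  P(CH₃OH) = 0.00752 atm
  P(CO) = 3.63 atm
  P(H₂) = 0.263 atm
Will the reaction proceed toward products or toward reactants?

Q_p = P(CH₃OH) / (P(CO)·P(H₂)²) = (0.00752) / ((3.63)·(0.263)²) = 0.0300
Q_p = 0.0300 < K_p = 0.114, so the forward reaction proceeds.

forward (toward products)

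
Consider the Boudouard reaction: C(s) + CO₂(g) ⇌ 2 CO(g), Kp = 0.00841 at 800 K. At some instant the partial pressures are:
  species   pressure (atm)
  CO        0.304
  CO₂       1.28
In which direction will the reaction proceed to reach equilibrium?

in the reverse direction

(C is a pure solid — omitted from Qp.)
Qp = P(CO)² / P(CO₂) = (0.304)² / (1.28) = 0.0722
Qp = 0.0722 > Kp = 0.00841, so the reverse reaction proceeds.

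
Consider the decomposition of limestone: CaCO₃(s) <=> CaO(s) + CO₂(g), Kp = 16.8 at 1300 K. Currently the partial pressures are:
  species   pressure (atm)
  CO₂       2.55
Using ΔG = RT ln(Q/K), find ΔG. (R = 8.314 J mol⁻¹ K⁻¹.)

ΔG = -20.4 kJ/mol

(CaCO₃, CaO are pure solids — omitted from Qp.)
Qp = P(CO₂) = 2.55
ΔG = RT ln(Qp/Kp) = (8.314 J mol⁻¹ K⁻¹)(1300 K) × ln(2.55/16.8)
   = (10.81 kJ/mol)(-1.885) = -20.4 kJ/mol
ΔG < 0, so the forward reaction is spontaneous (proceeds forward).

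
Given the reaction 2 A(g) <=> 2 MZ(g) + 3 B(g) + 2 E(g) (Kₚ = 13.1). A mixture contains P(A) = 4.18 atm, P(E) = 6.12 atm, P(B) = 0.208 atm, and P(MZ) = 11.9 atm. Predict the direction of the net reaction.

Qₚ = P(MZ)²·P(B)³·P(E)² / P(A)² = (11.9)²·(0.208)³·(6.12)² / (4.18)² = 2.73
Qₚ = 2.73 < Kₚ = 13.1, so the forward reaction proceeds.

toward products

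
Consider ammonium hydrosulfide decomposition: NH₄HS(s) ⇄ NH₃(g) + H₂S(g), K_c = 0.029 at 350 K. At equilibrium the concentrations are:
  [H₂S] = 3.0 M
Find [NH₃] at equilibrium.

(NH₄HS is a pure solid — omitted from K_c.)
At equilibrium, K_c = [NH₃]·[H₂S] = 0.029.
([NH₃])·(3.0) = 0.029
[NH₃] = 0.00967 = 0.0097 M

[NH₃] = 0.0097 M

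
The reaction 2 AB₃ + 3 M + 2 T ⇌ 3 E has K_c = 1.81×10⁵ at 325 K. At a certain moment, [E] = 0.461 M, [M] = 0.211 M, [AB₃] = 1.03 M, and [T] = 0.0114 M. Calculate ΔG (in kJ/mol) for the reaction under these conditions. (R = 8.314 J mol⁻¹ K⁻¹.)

ΔG = -2.36 kJ/mol

Q_c = [E]³ / ([AB₃]²·[M]³·[T]²) = (0.461)³ / ((1.03)²·(0.211)³·(0.0114)²) = 75600
ΔG = RT ln(Q_c/K_c) = (8.314 J mol⁻¹ K⁻¹)(325 K) × ln(75600/1.81×10⁵)
   = (2.702 kJ/mol)(-0.8730) = -2.36 kJ/mol
ΔG < 0, so the forward reaction is spontaneous (proceeds forward).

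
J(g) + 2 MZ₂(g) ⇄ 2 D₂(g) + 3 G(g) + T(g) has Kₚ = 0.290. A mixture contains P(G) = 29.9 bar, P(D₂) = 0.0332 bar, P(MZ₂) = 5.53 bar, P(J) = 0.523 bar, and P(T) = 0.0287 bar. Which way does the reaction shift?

Qₚ = P(D₂)²·P(G)³·P(T) / (P(J)·P(MZ₂)²) = (0.0332)²·(29.9)³·(0.0287) / ((0.523)·(5.53)²) = 0.0529
Qₚ = 0.0529 < Kₚ = 0.290, so the forward reaction proceeds.

in the forward direction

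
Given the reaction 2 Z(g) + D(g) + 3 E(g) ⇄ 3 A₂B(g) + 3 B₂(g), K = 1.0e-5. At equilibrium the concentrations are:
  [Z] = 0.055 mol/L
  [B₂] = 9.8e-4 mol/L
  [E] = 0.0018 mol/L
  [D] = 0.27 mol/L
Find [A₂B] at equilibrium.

[A₂B] = 0.0037 mol/L

At equilibrium, K = [A₂B]³·[B₂]³ / ([Z]²·[D]·[E]³) = 1.0e-5.
([A₂B])³·(9.8e-4)³ / ((0.055)²·(0.27)·(0.0018)³) = 1.0e-5
[A₂B]³ = 5.06e-8 ⇒ [A₂B] = 0.0037 mol/L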